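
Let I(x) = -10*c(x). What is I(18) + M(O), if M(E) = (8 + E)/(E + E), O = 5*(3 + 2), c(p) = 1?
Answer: -467/50 ≈ -9.3400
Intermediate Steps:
I(x) = -10 (I(x) = -10*1 = -10)
O = 25 (O = 5*5 = 25)
M(E) = (8 + E)/(2*E) (M(E) = (8 + E)/((2*E)) = (8 + E)*(1/(2*E)) = (8 + E)/(2*E))
I(18) + M(O) = -10 + (1/2)*(8 + 25)/25 = -10 + (1/2)*(1/25)*33 = -10 + 33/50 = -467/50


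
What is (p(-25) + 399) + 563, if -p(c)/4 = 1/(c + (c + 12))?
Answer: 18280/19 ≈ 962.11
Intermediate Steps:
p(c) = -4/(12 + 2*c) (p(c) = -4/(c + (c + 12)) = -4/(c + (12 + c)) = -4/(12 + 2*c))
(p(-25) + 399) + 563 = (-2/(6 - 25) + 399) + 563 = (-2/(-19) + 399) + 563 = (-2*(-1/19) + 399) + 563 = (2/19 + 399) + 563 = 7583/19 + 563 = 18280/19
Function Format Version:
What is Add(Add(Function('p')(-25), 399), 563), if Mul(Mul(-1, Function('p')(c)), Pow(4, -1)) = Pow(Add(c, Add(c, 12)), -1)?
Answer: Rational(18280, 19) ≈ 962.11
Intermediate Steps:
Function('p')(c) = Mul(-4, Pow(Add(12, Mul(2, c)), -1)) (Function('p')(c) = Mul(-4, Pow(Add(c, Add(c, 12)), -1)) = Mul(-4, Pow(Add(c, Add(12, c)), -1)) = Mul(-4, Pow(Add(12, Mul(2, c)), -1)))
Add(Add(Function('p')(-25), 399), 563) = Add(Add(Mul(-2, Pow(Add(6, -25), -1)), 399), 563) = Add(Add(Mul(-2, Pow(-19, -1)), 399), 563) = Add(Add(Mul(-2, Rational(-1, 19)), 399), 563) = Add(Add(Rational(2, 19), 399), 563) = Add(Rational(7583, 19), 563) = Rational(18280, 19)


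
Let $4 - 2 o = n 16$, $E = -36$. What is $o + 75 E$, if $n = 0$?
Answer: $-2698$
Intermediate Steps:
$o = 2$ ($o = 2 - \frac{0 \cdot 16}{2} = 2 - 0 = 2 + 0 = 2$)
$o + 75 E = 2 + 75 \left(-36\right) = 2 - 2700 = -2698$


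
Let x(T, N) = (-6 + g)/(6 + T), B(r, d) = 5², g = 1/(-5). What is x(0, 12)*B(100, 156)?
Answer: -155/6 ≈ -25.833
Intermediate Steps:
g = -⅕ ≈ -0.20000
B(r, d) = 25
x(T, N) = -31/(5*(6 + T)) (x(T, N) = (-6 - ⅕)/(6 + T) = -31/(5*(6 + T)))
x(0, 12)*B(100, 156) = -31/(30 + 5*0)*25 = -31/(30 + 0)*25 = -31/30*25 = -155/6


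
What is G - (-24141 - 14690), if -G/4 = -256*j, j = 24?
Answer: 63407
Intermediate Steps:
G = 24576 (G = -(-1024)*24 = -4*(-6144) = 24576)
G - (-24141 - 14690) = 24576 - (-24141 - 14690) = 24576 - 1*(-38831) = 24576 + 38831 = 63407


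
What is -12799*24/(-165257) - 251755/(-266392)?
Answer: 17633357861/6289020392 ≈ 2.8038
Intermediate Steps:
-12799*24/(-165257) - 251755/(-266392) = -307176*(-1/165257) - 251755*(-1/266392) = 307176/165257 + 35965/38056 = 17633357861/6289020392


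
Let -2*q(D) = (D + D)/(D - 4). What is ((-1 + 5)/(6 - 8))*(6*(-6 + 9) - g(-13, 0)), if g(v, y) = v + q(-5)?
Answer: -568/9 ≈ -63.111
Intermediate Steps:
q(D) = -D/(-4 + D) (q(D) = -(D + D)/(2*(D - 4)) = -2*D/(2*(-4 + D)) = -D/(-4 + D))
g(v, y) = -5/9 + v (g(v, y) = v - 1*(-5)/(-4 - 5) = v - 1*(-5)/(-9) = v - 1*(-5)*(-1/9) = v - 5/9 = -5/9 + v)
((-1 + 5)/(6 - 8))*(6*(-6 + 9) - g(-13, 0)) = ((-1 + 5)/(6 - 8))*(6*(-6 + 9) - (-5/9 - 13)) = (4/(-2))*(6*3 - 1*(-122/9)) = (4*(-1/2))*(18 + 122/9) = -2*284/9 = -568/9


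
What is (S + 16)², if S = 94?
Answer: 12100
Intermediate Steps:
(S + 16)² = (94 + 16)² = 110² = 12100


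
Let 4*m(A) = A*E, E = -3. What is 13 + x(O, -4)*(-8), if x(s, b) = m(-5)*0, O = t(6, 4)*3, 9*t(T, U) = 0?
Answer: 13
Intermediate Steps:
t(T, U) = 0 (t(T, U) = (⅑)*0 = 0)
O = 0 (O = 0*3 = 0)
m(A) = -3*A/4 (m(A) = (A*(-3))/4 = (-3*A)/4 = -3*A/4)
x(s, b) = 0 (x(s, b) = -¾*(-5)*0 = (15/4)*0 = 0)
13 + x(O, -4)*(-8) = 13 + 0*(-8) = 13 + 0 = 13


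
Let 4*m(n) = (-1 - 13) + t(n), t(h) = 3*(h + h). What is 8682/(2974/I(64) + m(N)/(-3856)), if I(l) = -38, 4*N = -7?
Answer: -1696208128/15290015 ≈ -110.94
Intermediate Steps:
N = -7/4 (N = (¼)*(-7) = -7/4 ≈ -1.7500)
t(h) = 6*h (t(h) = 3*(2*h) = 6*h)
m(n) = -7/2 + 3*n/2 (m(n) = ((-1 - 13) + 6*n)/4 = (-14 + 6*n)/4 = -7/2 + 3*n/2)
8682/(2974/I(64) + m(N)/(-3856)) = 8682/(2974/(-38) + (-7/2 + (3/2)*(-7/4))/(-3856)) = 8682/(2974*(-1/38) + (-7/2 - 21/8)*(-1/3856)) = 8682/(-1487/19 - 49/8*(-1/3856)) = 8682/(-1487/19 + 49/30848) = 8682/(-45870045/586112) = 8682*(-586112/45870045) = -1696208128/15290015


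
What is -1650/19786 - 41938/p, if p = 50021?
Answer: -456159959/494857753 ≈ -0.92180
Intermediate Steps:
-1650/19786 - 41938/p = -1650/19786 - 41938/50021 = -1650*1/19786 - 41938*1/50021 = -825/9893 - 41938/50021 = -456159959/494857753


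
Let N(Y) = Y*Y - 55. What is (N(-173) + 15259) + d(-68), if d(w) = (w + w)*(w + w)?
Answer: 63629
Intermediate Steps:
d(w) = 4*w² (d(w) = (2*w)*(2*w) = 4*w²)
N(Y) = -55 + Y² (N(Y) = Y² - 55 = -55 + Y²)
(N(-173) + 15259) + d(-68) = ((-55 + (-173)²) + 15259) + 4*(-68)² = ((-55 + 29929) + 15259) + 4*4624 = (29874 + 15259) + 18496 = 45133 + 18496 = 63629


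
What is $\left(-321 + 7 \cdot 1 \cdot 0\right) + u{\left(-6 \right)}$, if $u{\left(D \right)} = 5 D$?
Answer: $-351$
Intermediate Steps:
$\left(-321 + 7 \cdot 1 \cdot 0\right) + u{\left(-6 \right)} = \left(-321 + 7 \cdot 1 \cdot 0\right) + 5 \left(-6\right) = \left(-321 + 7 \cdot 0\right) - 30 = \left(-321 + 0\right) - 30 = -321 - 30 = -351$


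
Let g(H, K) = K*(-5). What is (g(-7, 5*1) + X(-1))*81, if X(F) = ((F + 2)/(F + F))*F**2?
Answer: -4131/2 ≈ -2065.5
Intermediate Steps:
X(F) = F*(2 + F)/2 (X(F) = ((2 + F)/((2*F)))*F**2 = ((2 + F)*(1/(2*F)))*F**2 = ((2 + F)/(2*F))*F**2 = F*(2 + F)/2)
g(H, K) = -5*K
(g(-7, 5*1) + X(-1))*81 = (-25 + (1/2)*(-1)*(2 - 1))*81 = (-5*5 + (1/2)*(-1)*1)*81 = (-25 - 1/2)*81 = -51/2*81 = -4131/2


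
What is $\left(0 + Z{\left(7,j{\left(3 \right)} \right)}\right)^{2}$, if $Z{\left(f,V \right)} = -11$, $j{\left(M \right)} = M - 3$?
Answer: $121$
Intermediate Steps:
$j{\left(M \right)} = -3 + M$
$\left(0 + Z{\left(7,j{\left(3 \right)} \right)}\right)^{2} = \left(0 - 11\right)^{2} = \left(-11\right)^{2} = 121$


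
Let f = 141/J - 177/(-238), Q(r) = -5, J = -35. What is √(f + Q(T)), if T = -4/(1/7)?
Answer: I*√11732210/1190 ≈ 2.8783*I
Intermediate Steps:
T = -28 (T = -4/⅐ = -4*7 = -28)
f = -3909/1190 (f = 141/(-35) - 177/(-238) = 141*(-1/35) - 177*(-1/238) = -141/35 + 177/238 = -3909/1190 ≈ -3.2849)
√(f + Q(T)) = √(-3909/1190 - 5) = √(-9859/1190) = I*√11732210/1190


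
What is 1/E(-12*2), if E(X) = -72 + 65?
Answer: -⅐ ≈ -0.14286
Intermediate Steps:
E(X) = -7
1/E(-12*2) = 1/(-7) = -⅐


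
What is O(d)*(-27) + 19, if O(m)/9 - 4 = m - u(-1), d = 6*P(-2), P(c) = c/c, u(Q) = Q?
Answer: -2654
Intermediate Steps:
P(c) = 1
d = 6 (d = 6*1 = 6)
O(m) = 45 + 9*m (O(m) = 36 + 9*(m - 1*(-1)) = 36 + 9*(m + 1) = 36 + 9*(1 + m) = 36 + (9 + 9*m) = 45 + 9*m)
O(d)*(-27) + 19 = (45 + 9*6)*(-27) + 19 = (45 + 54)*(-27) + 19 = 99*(-27) + 19 = -2673 + 19 = -2654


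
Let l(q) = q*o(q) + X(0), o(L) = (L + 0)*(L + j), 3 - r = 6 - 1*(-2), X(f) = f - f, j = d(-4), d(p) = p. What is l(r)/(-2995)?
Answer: 45/599 ≈ 0.075125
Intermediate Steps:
j = -4
X(f) = 0
r = -5 (r = 3 - (6 - 1*(-2)) = 3 - (6 + 2) = 3 - 1*8 = 3 - 8 = -5)
o(L) = L*(-4 + L) (o(L) = (L + 0)*(L - 4) = L*(-4 + L))
l(q) = q**2*(-4 + q) (l(q) = q*(q*(-4 + q)) + 0 = q**2*(-4 + q) + 0 = q**2*(-4 + q))
l(r)/(-2995) = ((-5)**2*(-4 - 5))/(-2995) = (25*(-9))*(-1/2995) = -225*(-1/2995) = 45/599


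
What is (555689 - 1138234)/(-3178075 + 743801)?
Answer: 582545/2434274 ≈ 0.23931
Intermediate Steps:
(555689 - 1138234)/(-3178075 + 743801) = -582545/(-2434274) = -582545*(-1/2434274) = 582545/2434274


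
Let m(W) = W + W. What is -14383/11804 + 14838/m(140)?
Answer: 5347516/103285 ≈ 51.774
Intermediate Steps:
m(W) = 2*W
-14383/11804 + 14838/m(140) = -14383/11804 + 14838/((2*140)) = -14383*1/11804 + 14838/280 = -14383/11804 + 14838*(1/280) = -14383/11804 + 7419/140 = 5347516/103285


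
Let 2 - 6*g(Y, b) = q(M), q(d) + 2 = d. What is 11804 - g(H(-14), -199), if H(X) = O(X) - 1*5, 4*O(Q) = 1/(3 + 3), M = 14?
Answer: 35417/3 ≈ 11806.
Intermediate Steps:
q(d) = -2 + d
O(Q) = 1/24 (O(Q) = 1/(4*(3 + 3)) = (¼)/6 = (¼)*(⅙) = 1/24)
H(X) = -119/24 (H(X) = 1/24 - 1*5 = 1/24 - 5 = -119/24)
g(Y, b) = -5/3 (g(Y, b) = ⅓ - (-2 + 14)/6 = ⅓ - ⅙*12 = ⅓ - 2 = -5/3)
11804 - g(H(-14), -199) = 11804 - 1*(-5/3) = 11804 + 5/3 = 35417/3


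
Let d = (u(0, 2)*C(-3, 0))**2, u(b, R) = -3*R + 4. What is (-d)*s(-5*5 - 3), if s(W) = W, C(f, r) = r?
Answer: 0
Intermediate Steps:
u(b, R) = 4 - 3*R
d = 0 (d = ((4 - 3*2)*0)**2 = ((4 - 6)*0)**2 = (-2*0)**2 = 0**2 = 0)
(-d)*s(-5*5 - 3) = (-1*0)*(-5*5 - 3) = 0*(-25 - 3) = 0*(-28) = 0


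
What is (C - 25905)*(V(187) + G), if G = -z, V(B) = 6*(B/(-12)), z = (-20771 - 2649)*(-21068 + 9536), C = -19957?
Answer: 12386387565377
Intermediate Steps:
z = 270079440 (z = -23420*(-11532) = 270079440)
V(B) = -B/2 (V(B) = 6*(B*(-1/12)) = 6*(-B/12) = -B/2)
G = -270079440 (G = -1*270079440 = -270079440)
(C - 25905)*(V(187) + G) = (-19957 - 25905)*(-½*187 - 270079440) = -45862*(-187/2 - 270079440) = -45862*(-540159067/2) = 12386387565377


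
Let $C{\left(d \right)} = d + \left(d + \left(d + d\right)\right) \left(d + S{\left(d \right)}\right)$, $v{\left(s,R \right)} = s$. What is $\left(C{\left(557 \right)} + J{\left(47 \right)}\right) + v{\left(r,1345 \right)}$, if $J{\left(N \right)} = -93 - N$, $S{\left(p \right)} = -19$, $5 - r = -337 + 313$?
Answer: $899444$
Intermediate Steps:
$r = 29$ ($r = 5 - \left(-337 + 313\right) = 5 - -24 = 5 + 24 = 29$)
$C{\left(d \right)} = d + 3 d \left(-19 + d\right)$ ($C{\left(d \right)} = d + \left(d + \left(d + d\right)\right) \left(d - 19\right) = d + \left(d + 2 d\right) \left(-19 + d\right) = d + 3 d \left(-19 + d\right)$)
$\left(C{\left(557 \right)} + J{\left(47 \right)}\right) + v{\left(r,1345 \right)} = \left(557 \left(-56 + 3 \cdot 557\right) - 140\right) + 29 = \left(557 \left(-56 + 1671\right) - 140\right) + 29 = \left(557 \cdot 1615 - 140\right) + 29 = \left(899555 - 140\right) + 29 = 899415 + 29 = 899444$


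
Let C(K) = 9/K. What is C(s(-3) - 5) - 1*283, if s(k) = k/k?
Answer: -1141/4 ≈ -285.25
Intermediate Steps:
s(k) = 1
C(s(-3) - 5) - 1*283 = 9/(1 - 5) - 1*283 = 9/(-4) - 283 = 9*(-1/4) - 283 = -9/4 - 283 = -1141/4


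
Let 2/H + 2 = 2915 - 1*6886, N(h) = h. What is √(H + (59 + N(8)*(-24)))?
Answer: I*√2099376903/3973 ≈ 11.533*I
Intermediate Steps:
H = -2/3973 (H = 2/(-2 + (2915 - 1*6886)) = 2/(-2 + (2915 - 6886)) = 2/(-2 - 3971) = 2/(-3973) = 2*(-1/3973) = -2/3973 ≈ -0.00050340)
√(H + (59 + N(8)*(-24))) = √(-2/3973 + (59 + 8*(-24))) = √(-2/3973 + (59 - 192)) = √(-2/3973 - 133) = √(-528411/3973) = I*√2099376903/3973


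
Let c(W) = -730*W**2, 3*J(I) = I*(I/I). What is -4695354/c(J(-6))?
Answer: 2347677/1460 ≈ 1608.0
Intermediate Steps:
J(I) = I/3 (J(I) = (I*(I/I))/3 = (I*1)/3 = I/3)
-4695354/c(J(-6)) = -4695354/((-730*((1/3)*(-6))**2)) = -4695354/((-730*(-2)**2)) = -4695354/((-730*4)) = -4695354/(-2920) = -4695354*(-1/2920) = 2347677/1460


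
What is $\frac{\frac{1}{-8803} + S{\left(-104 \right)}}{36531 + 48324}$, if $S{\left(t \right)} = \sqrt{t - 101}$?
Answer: $- \frac{1}{746978565} + \frac{i \sqrt{205}}{84855} \approx -1.3387 \cdot 10^{-9} + 0.00016873 i$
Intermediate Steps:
$S{\left(t \right)} = \sqrt{-101 + t}$
$\frac{\frac{1}{-8803} + S{\left(-104 \right)}}{36531 + 48324} = \frac{\frac{1}{-8803} + \sqrt{-101 - 104}}{36531 + 48324} = \frac{- \frac{1}{8803} + \sqrt{-205}}{84855} = \left(- \frac{1}{8803} + i \sqrt{205}\right) \frac{1}{84855} = - \frac{1}{746978565} + \frac{i \sqrt{205}}{84855}$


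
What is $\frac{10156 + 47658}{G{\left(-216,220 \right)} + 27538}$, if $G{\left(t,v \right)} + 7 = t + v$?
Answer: $\frac{57814}{27535} \approx 2.0997$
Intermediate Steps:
$G{\left(t,v \right)} = -7 + t + v$ ($G{\left(t,v \right)} = -7 + \left(t + v\right) = -7 + t + v$)
$\frac{10156 + 47658}{G{\left(-216,220 \right)} + 27538} = \frac{10156 + 47658}{\left(-7 - 216 + 220\right) + 27538} = \frac{57814}{-3 + 27538} = \frac{57814}{27535}$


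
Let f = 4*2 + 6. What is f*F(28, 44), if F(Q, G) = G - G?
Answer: 0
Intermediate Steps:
F(Q, G) = 0
f = 14 (f = 8 + 6 = 14)
f*F(28, 44) = 14*0 = 0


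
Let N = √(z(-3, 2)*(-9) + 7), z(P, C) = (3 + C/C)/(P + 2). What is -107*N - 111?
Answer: -111 - 107*√43 ≈ -812.65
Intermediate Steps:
z(P, C) = 4/(2 + P) (z(P, C) = (3 + 1)/(2 + P) = 4/(2 + P))
N = √43 (N = √((4/(2 - 3))*(-9) + 7) = √((4/(-1))*(-9) + 7) = √((4*(-1))*(-9) + 7) = √(-4*(-9) + 7) = √(36 + 7) = √43 ≈ 6.5574)
-107*N - 111 = -107*√43 - 111 = -111 - 107*√43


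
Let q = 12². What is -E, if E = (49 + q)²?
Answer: -37249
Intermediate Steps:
q = 144
E = 37249 (E = (49 + 144)² = 193² = 37249)
-E = -1*37249 = -37249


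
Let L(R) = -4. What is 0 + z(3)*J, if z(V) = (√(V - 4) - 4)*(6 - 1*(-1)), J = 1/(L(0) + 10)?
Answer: -14/3 + 7*I/6 ≈ -4.6667 + 1.1667*I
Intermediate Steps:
J = ⅙ (J = 1/(-4 + 10) = 1/6 = ⅙ ≈ 0.16667)
z(V) = -28 + 7*√(-4 + V) (z(V) = (√(-4 + V) - 4)*(6 + 1) = (-4 + √(-4 + V))*7 = -28 + 7*√(-4 + V))
0 + z(3)*J = 0 + (-28 + 7*√(-4 + 3))*(⅙) = 0 + (-28 + 7*√(-1))*(⅙) = 0 + (-28 + 7*I)*(⅙) = 0 + (-14/3 + 7*I/6) = -14/3 + 7*I/6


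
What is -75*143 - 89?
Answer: -10814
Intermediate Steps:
-75*143 - 89 = -10725 - 89 = -10814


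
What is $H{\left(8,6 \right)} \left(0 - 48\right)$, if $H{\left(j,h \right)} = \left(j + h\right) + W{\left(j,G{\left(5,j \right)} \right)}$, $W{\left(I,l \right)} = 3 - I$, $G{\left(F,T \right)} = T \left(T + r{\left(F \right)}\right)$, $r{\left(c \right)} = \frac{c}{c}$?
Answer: $-432$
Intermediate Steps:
$r{\left(c \right)} = 1$
$G{\left(F,T \right)} = T \left(1 + T\right)$ ($G{\left(F,T \right)} = T \left(T + 1\right) = T \left(1 + T\right)$)
$H{\left(j,h \right)} = 3 + h$ ($H{\left(j,h \right)} = \left(j + h\right) - \left(-3 + j\right) = \left(h + j\right) - \left(-3 + j\right) = 3 + h$)
$H{\left(8,6 \right)} \left(0 - 48\right) = \left(3 + 6\right) \left(0 - 48\right) = 9 \left(-48\right) = -432$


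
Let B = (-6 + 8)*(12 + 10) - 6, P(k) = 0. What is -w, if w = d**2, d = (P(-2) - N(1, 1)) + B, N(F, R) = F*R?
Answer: -1369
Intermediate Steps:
B = 38 (B = 2*22 - 6 = 44 - 6 = 38)
d = 37 (d = (0 - 1) + 38 = -1 + 38 = 37)
w = 1369 (w = 37**2 = 1369)
-w = -1*1369 = -1369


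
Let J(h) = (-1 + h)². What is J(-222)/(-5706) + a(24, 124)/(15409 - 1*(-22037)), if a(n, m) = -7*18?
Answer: -310478515/35611146 ≈ -8.7186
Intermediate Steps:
a(n, m) = -126
J(-222)/(-5706) + a(24, 124)/(15409 - 1*(-22037)) = (-1 - 222)²/(-5706) - 126/(15409 - 1*(-22037)) = (-223)²*(-1/5706) - 126/(15409 + 22037) = 49729*(-1/5706) - 126/37446 = -49729/5706 - 126*1/37446 = -49729/5706 - 21/6241 = -310478515/35611146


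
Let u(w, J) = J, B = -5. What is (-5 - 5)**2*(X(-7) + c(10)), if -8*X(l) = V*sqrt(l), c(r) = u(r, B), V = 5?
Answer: -500 - 125*I*sqrt(7)/2 ≈ -500.0 - 165.36*I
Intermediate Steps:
c(r) = -5
X(l) = -5*sqrt(l)/8
(-5 - 5)**2*(X(-7) + c(10)) = (-5 - 5)**2*(-5*I*sqrt(7)/8 - 5) = (-10)**2*(-5*I*sqrt(7)/8 - 5) = 100*(-5*I*sqrt(7)/8 - 5) = 100*(-5 - 5*I*sqrt(7)/8) = -500 - 125*I*sqrt(7)/2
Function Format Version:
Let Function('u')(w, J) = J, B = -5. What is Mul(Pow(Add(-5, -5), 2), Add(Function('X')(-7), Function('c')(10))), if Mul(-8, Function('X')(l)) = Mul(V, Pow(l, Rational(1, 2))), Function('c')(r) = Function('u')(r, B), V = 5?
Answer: Add(-500, Mul(Rational(-125, 2), I, Pow(7, Rational(1, 2)))) ≈ Add(-500.00, Mul(-165.36, I))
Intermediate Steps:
Function('c')(r) = -5
Function('X')(l) = Mul(Rational(-5, 8), Pow(l, Rational(1, 2))) (Function('X')(l) = Mul(Rational(-1, 8), Mul(5, Pow(l, Rational(1, 2)))) = Mul(Rational(-5, 8), Pow(l, Rational(1, 2))))
Mul(Pow(Add(-5, -5), 2), Add(Function('X')(-7), Function('c')(10))) = Mul(Pow(Add(-5, -5), 2), Add(Mul(Rational(-5, 8), Pow(-7, Rational(1, 2))), -5)) = Mul(Pow(-10, 2), Add(Mul(Rational(-5, 8), Mul(I, Pow(7, Rational(1, 2)))), -5)) = Mul(100, Add(Mul(Rational(-5, 8), I, Pow(7, Rational(1, 2))), -5)) = Mul(100, Add(-5, Mul(Rational(-5, 8), I, Pow(7, Rational(1, 2))))) = Add(-500, Mul(Rational(-125, 2), I, Pow(7, Rational(1, 2))))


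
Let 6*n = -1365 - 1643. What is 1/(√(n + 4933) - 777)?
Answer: -2331/1797892 - √39885/1797892 ≈ -0.0014076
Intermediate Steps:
n = -1504/3 (n = (-1365 - 1643)/6 = (⅙)*(-3008) = -1504/3 ≈ -501.33)
1/(√(n + 4933) - 777) = 1/(√(-1504/3 + 4933) - 777) = 1/(√(13295/3) - 777) = 1/(√39885/3 - 777) = 1/(-777 + √39885/3)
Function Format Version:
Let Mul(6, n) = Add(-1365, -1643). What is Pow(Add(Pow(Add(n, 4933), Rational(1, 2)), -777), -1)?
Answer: Add(Rational(-2331, 1797892), Mul(Rational(-1, 1797892), Pow(39885, Rational(1, 2)))) ≈ -0.0014076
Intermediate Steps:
n = Rational(-1504, 3) (n = Mul(Rational(1, 6), Add(-1365, -1643)) = Mul(Rational(1, 6), -3008) = Rational(-1504, 3) ≈ -501.33)
Pow(Add(Pow(Add(n, 4933), Rational(1, 2)), -777), -1) = Pow(Add(Pow(Add(Rational(-1504, 3), 4933), Rational(1, 2)), -777), -1) = Pow(Add(Pow(Rational(13295, 3), Rational(1, 2)), -777), -1) = Pow(Add(Mul(Rational(1, 3), Pow(39885, Rational(1, 2))), -777), -1) = Pow(Add(-777, Mul(Rational(1, 3), Pow(39885, Rational(1, 2)))), -1)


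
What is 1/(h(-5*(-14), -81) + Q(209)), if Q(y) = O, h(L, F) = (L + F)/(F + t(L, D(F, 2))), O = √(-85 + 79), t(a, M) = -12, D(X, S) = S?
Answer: 1023/52015 - 8649*I*√6/52015 ≈ 0.019667 - 0.4073*I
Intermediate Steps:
O = I*√6 (O = √(-6) = I*√6 ≈ 2.4495*I)
h(L, F) = (F + L)/(-12 + F) (h(L, F) = (L + F)/(F - 12) = (F + L)/(-12 + F))
Q(y) = I*√6
1/(h(-5*(-14), -81) + Q(209)) = 1/((-81 - 5*(-14))/(-12 - 81) + I*√6) = 1/((-81 + 70)/(-93) + I*√6) = 1/(-1/93*(-11) + I*√6) = 1/(11/93 + I*√6)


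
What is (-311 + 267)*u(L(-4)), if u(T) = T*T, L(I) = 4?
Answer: -704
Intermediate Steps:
u(T) = T²
(-311 + 267)*u(L(-4)) = (-311 + 267)*4² = -44*16 = -704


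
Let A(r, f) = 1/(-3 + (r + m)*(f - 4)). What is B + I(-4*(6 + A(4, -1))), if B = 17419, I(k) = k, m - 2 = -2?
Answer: 400089/23 ≈ 17395.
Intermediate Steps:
m = 0 (m = 2 - 2 = 0)
A(r, f) = 1/(-3 + r*(-4 + f)) (A(r, f) = 1/(-3 + (r + 0)*(f - 4)) = 1/(-3 + r*(-4 + f)))
B + I(-4*(6 + A(4, -1))) = 17419 - 4*(6 + 1/(-3 - 4*4 - 1*4)) = 17419 - 4*(6 + 1/(-3 - 16 - 4)) = 17419 - 4*(6 + 1/(-23)) = 17419 - 4*(6 - 1/23) = 17419 - 4*137/23 = 17419 - 548/23 = 400089/23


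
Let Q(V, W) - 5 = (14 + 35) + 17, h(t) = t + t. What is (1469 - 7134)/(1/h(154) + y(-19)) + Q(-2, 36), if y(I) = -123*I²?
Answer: 972749553/13676123 ≈ 71.128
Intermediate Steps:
h(t) = 2*t
Q(V, W) = 71 (Q(V, W) = 5 + ((14 + 35) + 17) = 5 + (49 + 17) = 5 + 66 = 71)
(1469 - 7134)/(1/h(154) + y(-19)) + Q(-2, 36) = (1469 - 7134)/(1/(2*154) - 123*(-19)²) + 71 = -5665/(1/308 - 123*361) + 71 = -5665/(1/308 - 44403) + 71 = -5665/(-13676123/308) + 71 = -5665*(-308/13676123) + 71 = 1744820/13676123 + 71 = 972749553/13676123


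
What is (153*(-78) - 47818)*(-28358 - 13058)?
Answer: 2474688832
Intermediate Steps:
(153*(-78) - 47818)*(-28358 - 13058) = (-11934 - 47818)*(-41416) = -59752*(-41416) = 2474688832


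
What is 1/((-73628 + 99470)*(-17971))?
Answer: -1/464406582 ≈ -2.1533e-9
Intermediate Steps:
1/((-73628 + 99470)*(-17971)) = -1/17971/25842 = (1/25842)*(-1/17971) = -1/464406582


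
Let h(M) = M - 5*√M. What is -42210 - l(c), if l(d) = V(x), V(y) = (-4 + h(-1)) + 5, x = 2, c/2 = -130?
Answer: -42210 + 5*I ≈ -42210.0 + 5.0*I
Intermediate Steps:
c = -260 (c = 2*(-130) = -260)
h(M) = M - 5*√M
V(y) = -5*I (V(y) = (-4 + (-1 - 5*I)) + 5 = (-5 - 5*I) + 5 = -5*I)
l(d) = -5*I
-42210 - l(c) = -42210 - (-5)*I = -42210 + 5*I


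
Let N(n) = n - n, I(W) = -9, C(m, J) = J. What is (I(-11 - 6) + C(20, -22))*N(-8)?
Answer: 0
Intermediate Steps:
N(n) = 0
(I(-11 - 6) + C(20, -22))*N(-8) = (-9 - 22)*0 = -31*0 = 0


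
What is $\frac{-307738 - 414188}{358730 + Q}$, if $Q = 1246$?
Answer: $- \frac{120321}{59996} \approx -2.0055$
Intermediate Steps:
$\frac{-307738 - 414188}{358730 + Q} = \frac{-307738 - 414188}{358730 + 1246} = - \frac{721926}{359976} = \left(-721926\right) \frac{1}{359976} = - \frac{120321}{59996}$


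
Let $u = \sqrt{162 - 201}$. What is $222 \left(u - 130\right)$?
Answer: $-28860 + 222 i \sqrt{39} \approx -28860.0 + 1386.4 i$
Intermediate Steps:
$u = i \sqrt{39}$ ($u = \sqrt{-39} = i \sqrt{39} \approx 6.245 i$)
$222 \left(u - 130\right) = 222 \left(i \sqrt{39} - 130\right) = 222 \left(-130 + i \sqrt{39}\right) = -28860 + 222 i \sqrt{39}$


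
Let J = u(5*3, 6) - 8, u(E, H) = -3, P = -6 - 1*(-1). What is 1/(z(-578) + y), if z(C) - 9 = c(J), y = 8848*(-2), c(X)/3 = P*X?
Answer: -1/17522 ≈ -5.7071e-5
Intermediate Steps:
P = -5 (P = -6 + 1 = -5)
J = -11 (J = -3 - 8 = -11)
c(X) = -15*X (c(X) = 3*(-5*X) = -15*X)
y = -17696
z(C) = 174 (z(C) = 9 - 15*(-11) = 9 + 165 = 174)
1/(z(-578) + y) = 1/(174 - 17696) = 1/(-17522) = -1/17522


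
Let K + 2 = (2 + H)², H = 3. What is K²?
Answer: 529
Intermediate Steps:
K = 23 (K = -2 + (2 + 3)² = -2 + 5² = -2 + 25 = 23)
K² = 23² = 529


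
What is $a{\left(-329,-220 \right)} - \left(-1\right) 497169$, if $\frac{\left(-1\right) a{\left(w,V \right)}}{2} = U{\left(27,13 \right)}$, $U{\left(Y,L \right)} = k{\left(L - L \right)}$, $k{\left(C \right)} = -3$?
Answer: $497175$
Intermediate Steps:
$U{\left(Y,L \right)} = -3$
$a{\left(w,V \right)} = 6$ ($a{\left(w,V \right)} = \left(-2\right) \left(-3\right) = 6$)
$a{\left(-329,-220 \right)} - \left(-1\right) 497169 = 6 - \left(-1\right) 497169 = 6 - -497169 = 6 + 497169 = 497175$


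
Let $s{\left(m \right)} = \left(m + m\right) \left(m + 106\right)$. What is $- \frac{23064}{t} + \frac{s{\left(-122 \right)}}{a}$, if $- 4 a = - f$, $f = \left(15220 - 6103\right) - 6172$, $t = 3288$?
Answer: $- \frac{690753}{403465} \approx -1.7121$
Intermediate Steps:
$s{\left(m \right)} = 2 m \left(106 + m\right)$
$f = 2945$ ($f = 9117 - 6172 = 2945$)
$a = \frac{2945}{4}$ ($a = - \frac{\left(-1\right) 2945}{4} = \left(- \frac{1}{4}\right) \left(-2945\right) = \frac{2945}{4} \approx 736.25$)
$- \frac{23064}{t} + \frac{s{\left(-122 \right)}}{a} = - \frac{23064}{3288} + \frac{2 \left(-122\right) \left(106 - 122\right)}{\frac{2945}{4}} = \left(-23064\right) \frac{1}{3288} + 2 \left(-122\right) \left(-16\right) \frac{4}{2945} = - \frac{961}{137} + 3904 \cdot \frac{4}{2945} = - \frac{961}{137} + \frac{15616}{2945} = - \frac{690753}{403465}$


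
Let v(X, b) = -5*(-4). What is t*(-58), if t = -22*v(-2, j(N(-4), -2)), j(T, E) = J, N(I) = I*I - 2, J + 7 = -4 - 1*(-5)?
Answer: 25520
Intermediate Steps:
J = -6 (J = -7 + (-4 - 1*(-5)) = -7 + (-4 + 5) = -7 + 1 = -6)
N(I) = -2 + I² (N(I) = I² - 2 = -2 + I²)
j(T, E) = -6
v(X, b) = 20
t = -440 (t = -22*20 = -440)
t*(-58) = -440*(-58) = 25520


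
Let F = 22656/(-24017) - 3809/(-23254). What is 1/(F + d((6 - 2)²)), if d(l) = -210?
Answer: -79784474/16816934093 ≈ -0.0047443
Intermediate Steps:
F = -62194553/79784474 (F = 22656*(-1/24017) - 3809*(-1/23254) = -22656/24017 + 3809/23254 = -62194553/79784474 ≈ -0.77953)
1/(F + d((6 - 2)²)) = 1/(-62194553/79784474 - 210) = 1/(-16816934093/79784474) = -79784474/16816934093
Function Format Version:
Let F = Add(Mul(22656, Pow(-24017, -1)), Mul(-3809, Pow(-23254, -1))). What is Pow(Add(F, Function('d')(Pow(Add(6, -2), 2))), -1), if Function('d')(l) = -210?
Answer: Rational(-79784474, 16816934093) ≈ -0.0047443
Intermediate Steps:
F = Rational(-62194553, 79784474) (F = Add(Mul(22656, Rational(-1, 24017)), Mul(-3809, Rational(-1, 23254))) = Add(Rational(-22656, 24017), Rational(3809, 23254)) = Rational(-62194553, 79784474) ≈ -0.77953)
Pow(Add(F, Function('d')(Pow(Add(6, -2), 2))), -1) = Pow(Add(Rational(-62194553, 79784474), -210), -1) = Pow(Rational(-16816934093, 79784474), -1) = Rational(-79784474, 16816934093)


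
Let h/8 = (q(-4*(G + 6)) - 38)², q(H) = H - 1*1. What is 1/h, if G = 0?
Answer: 1/31752 ≈ 3.1494e-5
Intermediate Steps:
q(H) = -1 + H (q(H) = H - 1 = -1 + H)
h = 31752 (h = 8*((-1 - 4*(0 + 6)) - 38)² = 8*((-1 - 4*6) - 38)² = 8*((-1 - 24) - 38)² = 8*(-25 - 38)² = 8*(-63)² = 8*3969 = 31752)
1/h = 1/31752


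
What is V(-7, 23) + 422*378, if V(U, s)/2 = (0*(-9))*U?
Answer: 159516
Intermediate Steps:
V(U, s) = 0 (V(U, s) = 2*((0*(-9))*U) = 2*(0*U) = 2*0 = 0)
V(-7, 23) + 422*378 = 0 + 422*378 = 0 + 159516 = 159516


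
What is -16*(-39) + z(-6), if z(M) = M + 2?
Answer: 620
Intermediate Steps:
z(M) = 2 + M
-16*(-39) + z(-6) = -16*(-39) + (2 - 6) = 624 - 4 = 620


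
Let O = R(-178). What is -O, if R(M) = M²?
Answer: -31684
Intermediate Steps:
O = 31684 (O = (-178)² = 31684)
-O = -1*31684 = -31684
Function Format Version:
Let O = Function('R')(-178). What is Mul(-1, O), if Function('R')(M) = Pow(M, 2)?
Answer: -31684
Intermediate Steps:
O = 31684 (O = Pow(-178, 2) = 31684)
Mul(-1, O) = Mul(-1, 31684) = -31684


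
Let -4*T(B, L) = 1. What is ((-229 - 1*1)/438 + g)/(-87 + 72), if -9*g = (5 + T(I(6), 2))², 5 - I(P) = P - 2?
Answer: 31873/157680 ≈ 0.20214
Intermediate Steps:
I(P) = 7 - P (I(P) = 5 - (P - 2) = 5 - (-2 + P) = 5 + (2 - P) = 7 - P)
T(B, L) = -¼ (T(B, L) = -¼*1 = -¼)
g = -361/144 (g = -(5 - ¼)²/9 = -(19/4)²/9 = -⅑*361/16 = -361/144 ≈ -2.5069)
((-229 - 1*1)/438 + g)/(-87 + 72) = ((-229 - 1*1)/438 - 361/144)/(-87 + 72) = ((-229 - 1)*(1/438) - 361/144)/(-15) = (-230*1/438 - 361/144)*(-1/15) = (-115/219 - 361/144)*(-1/15) = -31873/10512*(-1/15) = 31873/157680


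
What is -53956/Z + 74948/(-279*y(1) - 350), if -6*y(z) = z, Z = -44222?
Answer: -3297974810/13421377 ≈ -245.73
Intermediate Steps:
y(z) = -z/6
-53956/Z + 74948/(-279*y(1) - 350) = -53956/(-44222) + 74948/(-(-93)/2 - 350) = -53956*(-1/44222) + 74948/(-279*(-1/6) - 350) = 26978/22111 + 74948/(93/2 - 350) = 26978/22111 + 74948/(-607/2) = 26978/22111 + 74948*(-2/607) = 26978/22111 - 149896/607 = -3297974810/13421377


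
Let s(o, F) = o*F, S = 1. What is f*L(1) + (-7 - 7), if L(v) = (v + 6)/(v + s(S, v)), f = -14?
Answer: -63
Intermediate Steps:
s(o, F) = F*o
L(v) = (6 + v)/(2*v) (L(v) = (v + 6)/(v + v*1) = (6 + v)/(v + v) = (6 + v)/((2*v)) = (6 + v)*(1/(2*v)) = (6 + v)/(2*v))
f*L(1) + (-7 - 7) = -7*(6 + 1)/1 + (-7 - 7) = -7*7 - 14 = -14*7/2 - 14 = -49 - 14 = -63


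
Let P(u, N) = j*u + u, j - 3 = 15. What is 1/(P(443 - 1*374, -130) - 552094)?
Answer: -1/550783 ≈ -1.8156e-6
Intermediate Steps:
j = 18 (j = 3 + 15 = 18)
P(u, N) = 19*u (P(u, N) = 18*u + u = 19*u)
1/(P(443 - 1*374, -130) - 552094) = 1/(19*(443 - 1*374) - 552094) = 1/(19*(443 - 374) - 552094) = 1/(19*69 - 552094) = 1/(1311 - 552094) = 1/(-550783) = -1/550783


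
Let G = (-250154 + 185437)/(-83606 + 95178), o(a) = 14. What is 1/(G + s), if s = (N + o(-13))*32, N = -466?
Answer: -11572/167442125 ≈ -6.9110e-5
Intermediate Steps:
s = -14464 (s = (-466 + 14)*32 = -452*32 = -14464)
G = -64717/11572 ≈ -5.5926
1/(G + s) = 1/(-64717/11572 - 14464) = 1/(-167442125/11572) = -11572/167442125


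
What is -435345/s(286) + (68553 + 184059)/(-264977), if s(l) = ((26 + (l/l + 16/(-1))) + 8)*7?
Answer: -115390009461/35241941 ≈ -3274.2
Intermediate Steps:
s(l) = 133 (s(l) = ((26 + (1 + 16*(-1))) + 8)*7 = ((26 + (1 - 16)) + 8)*7 = ((26 - 15) + 8)*7 = (11 + 8)*7 = 19*7 = 133)
-435345/s(286) + (68553 + 184059)/(-264977) = -435345/133 + (68553 + 184059)/(-264977) = -435345*1/133 + 252612*(-1/264977) = -435345/133 - 252612/264977 = -115390009461/35241941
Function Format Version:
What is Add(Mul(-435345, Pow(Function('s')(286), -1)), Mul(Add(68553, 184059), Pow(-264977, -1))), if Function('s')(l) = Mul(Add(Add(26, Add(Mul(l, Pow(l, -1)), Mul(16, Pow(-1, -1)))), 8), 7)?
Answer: Rational(-115390009461, 35241941) ≈ -3274.2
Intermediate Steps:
Function('s')(l) = 133 (Function('s')(l) = Mul(Add(Add(26, Add(1, Mul(16, -1))), 8), 7) = Mul(Add(Add(26, Add(1, -16)), 8), 7) = Mul(Add(Add(26, -15), 8), 7) = Mul(Add(11, 8), 7) = Mul(19, 7) = 133)
Add(Mul(-435345, Pow(Function('s')(286), -1)), Mul(Add(68553, 184059), Pow(-264977, -1))) = Add(Mul(-435345, Pow(133, -1)), Mul(Add(68553, 184059), Pow(-264977, -1))) = Add(Mul(-435345, Rational(1, 133)), Mul(252612, Rational(-1, 264977))) = Add(Rational(-435345, 133), Rational(-252612, 264977)) = Rational(-115390009461, 35241941)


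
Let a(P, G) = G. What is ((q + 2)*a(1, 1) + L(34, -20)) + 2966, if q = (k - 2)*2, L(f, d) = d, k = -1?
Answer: 2942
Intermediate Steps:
q = -6 (q = (-1 - 2)*2 = -3*2 = -6)
((q + 2)*a(1, 1) + L(34, -20)) + 2966 = ((-6 + 2)*1 - 20) + 2966 = (-4*1 - 20) + 2966 = (-4 - 20) + 2966 = -24 + 2966 = 2942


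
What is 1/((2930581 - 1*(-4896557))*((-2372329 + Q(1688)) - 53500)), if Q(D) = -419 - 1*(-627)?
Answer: -1/18985670302698 ≈ -5.2671e-14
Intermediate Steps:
Q(D) = 208 (Q(D) = -419 + 627 = 208)
1/((2930581 - 1*(-4896557))*((-2372329 + Q(1688)) - 53500)) = 1/((2930581 - 1*(-4896557))*((-2372329 + 208) - 53500)) = 1/((2930581 + 4896557)*(-2372121 - 53500)) = 1/(7827138*(-2425621)) = (1/7827138)*(-1/2425621) = -1/18985670302698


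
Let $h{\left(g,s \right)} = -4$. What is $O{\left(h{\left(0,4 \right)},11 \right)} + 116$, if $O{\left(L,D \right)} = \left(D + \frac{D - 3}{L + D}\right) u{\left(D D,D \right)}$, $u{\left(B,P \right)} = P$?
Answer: $\frac{1747}{7} \approx 249.57$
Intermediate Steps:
$O{\left(L,D \right)} = D \left(D + \frac{-3 + D}{D + L}\right)$ ($O{\left(L,D \right)} = \left(D + \frac{D - 3}{L + D}\right) D = \left(D + \frac{-3 + D}{D + L}\right) D = D \left(D + \frac{-3 + D}{D + L}\right)$)
$O{\left(h{\left(0,4 \right)},11 \right)} + 116 = \frac{11 \left(-3 + 11 + 11^{2} + 11 \left(-4\right)\right)}{11 - 4} + 116 = \frac{11 \left(-3 + 11 + 121 - 44\right)}{7} + 116 = 11 \cdot \frac{1}{7} \cdot 85 + 116 = \frac{935}{7} + 116 = \frac{1747}{7}$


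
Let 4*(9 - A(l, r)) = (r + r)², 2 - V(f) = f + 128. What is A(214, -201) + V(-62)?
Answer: -40456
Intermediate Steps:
V(f) = -126 - f (V(f) = 2 - (f + 128) = 2 - (128 + f) = 2 + (-128 - f) = -126 - f)
A(l, r) = 9 - r² (A(l, r) = 9 - (r + r)²/4 = 9 - 4*r²/4 = 9 - r²)
A(214, -201) + V(-62) = (9 - 1*(-201)²) + (-126 - 1*(-62)) = (9 - 1*40401) + (-126 + 62) = (9 - 40401) - 64 = -40392 - 64 = -40456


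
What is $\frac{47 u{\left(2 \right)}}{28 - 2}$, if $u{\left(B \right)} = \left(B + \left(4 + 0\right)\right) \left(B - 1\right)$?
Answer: $\frac{141}{13} \approx 10.846$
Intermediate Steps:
$u{\left(B \right)} = \left(-1 + B\right) \left(4 + B\right)$ ($u{\left(B \right)} = \left(B + 4\right) \left(-1 + B\right) = \left(4 + B\right) \left(-1 + B\right) = \left(-1 + B\right) \left(4 + B\right)$)
$\frac{47 u{\left(2 \right)}}{28 - 2} = \frac{47 \left(-4 + 2^{2} + 3 \cdot 2\right)}{28 - 2} = \frac{47 \left(-4 + 4 + 6\right)}{26} = 47 \cdot 6 \cdot \frac{1}{26} = 282 \cdot \frac{1}{26} = \frac{141}{13}$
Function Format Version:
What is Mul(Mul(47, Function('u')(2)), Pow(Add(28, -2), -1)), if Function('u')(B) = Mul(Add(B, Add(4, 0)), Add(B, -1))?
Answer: Rational(141, 13) ≈ 10.846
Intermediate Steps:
Function('u')(B) = Mul(Add(-1, B), Add(4, B)) (Function('u')(B) = Mul(Add(B, 4), Add(-1, B)) = Mul(Add(4, B), Add(-1, B)) = Mul(Add(-1, B), Add(4, B)))
Mul(Mul(47, Function('u')(2)), Pow(Add(28, -2), -1)) = Mul(Mul(47, Add(-4, Pow(2, 2), Mul(3, 2))), Pow(Add(28, -2), -1)) = Mul(Mul(47, Add(-4, 4, 6)), Pow(26, -1)) = Mul(Mul(47, 6), Rational(1, 26)) = Mul(282, Rational(1, 26)) = Rational(141, 13)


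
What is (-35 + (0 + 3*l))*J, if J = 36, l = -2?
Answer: -1476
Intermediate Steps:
(-35 + (0 + 3*l))*J = (-35 + (0 + 3*(-2)))*36 = (-35 + (0 - 6))*36 = (-35 - 6)*36 = -41*36 = -1476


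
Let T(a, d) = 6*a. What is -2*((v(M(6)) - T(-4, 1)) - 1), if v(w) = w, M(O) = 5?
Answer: -56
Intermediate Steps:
-2*((v(M(6)) - T(-4, 1)) - 1) = -2*((5 - 6*(-4)) - 1) = -2*((5 - 1*(-24)) - 1) = -2*((5 + 24) - 1) = -2*(29 - 1) = -2*28 = -56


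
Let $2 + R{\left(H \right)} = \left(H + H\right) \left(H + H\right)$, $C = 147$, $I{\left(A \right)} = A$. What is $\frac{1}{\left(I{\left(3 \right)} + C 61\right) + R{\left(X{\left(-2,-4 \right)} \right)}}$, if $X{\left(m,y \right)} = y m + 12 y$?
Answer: $\frac{1}{15368} \approx 6.507 \cdot 10^{-5}$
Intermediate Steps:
$X{\left(m,y \right)} = 12 y + m y$ ($X{\left(m,y \right)} = m y + 12 y = 12 y + m y$)
$R{\left(H \right)} = -2 + 4 H^{2}$ ($R{\left(H \right)} = -2 + \left(H + H\right) \left(H + H\right) = -2 + 2 H 2 H = -2 + 4 H^{2}$)
$\frac{1}{\left(I{\left(3 \right)} + C 61\right) + R{\left(X{\left(-2,-4 \right)} \right)}} = \frac{1}{\left(3 + 147 \cdot 61\right) - \left(2 - 4 \left(- 4 \left(12 - 2\right)\right)^{2}\right)} = \frac{1}{\left(3 + 8967\right) - \left(2 - 4 \left(\left(-4\right) 10\right)^{2}\right)} = \frac{1}{8970 - \left(2 - 4 \left(-40\right)^{2}\right)} = \frac{1}{8970 + \left(-2 + 4 \cdot 1600\right)} = \frac{1}{8970 + \left(-2 + 6400\right)} = \frac{1}{8970 + 6398} = \frac{1}{15368}$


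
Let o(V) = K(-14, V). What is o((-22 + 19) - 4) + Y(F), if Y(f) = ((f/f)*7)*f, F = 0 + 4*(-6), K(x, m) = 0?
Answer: -168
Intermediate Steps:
F = -24 (F = 0 - 24 = -24)
Y(f) = 7*f (Y(f) = (1*7)*f = 7*f)
o(V) = 0
o((-22 + 19) - 4) + Y(F) = 0 + 7*(-24) = 0 - 168 = -168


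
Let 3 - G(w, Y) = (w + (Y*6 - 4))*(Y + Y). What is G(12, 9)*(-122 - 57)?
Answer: 199227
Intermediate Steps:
G(w, Y) = 3 - 2*Y*(-4 + w + 6*Y) (G(w, Y) = 3 - (w + (Y*6 - 4))*(Y + Y) = 3 - (w + (6*Y - 4))*2*Y = 3 - (w + (-4 + 6*Y))*2*Y = 3 - (-4 + w + 6*Y)*2*Y = 3 - 2*Y*(-4 + w + 6*Y))
G(12, 9)*(-122 - 57) = (3 - 12*9² + 8*9 - 2*9*12)*(-122 - 57) = (3 - 12*81 + 72 - 216)*(-179) = (3 - 972 + 72 - 216)*(-179) = -1113*(-179) = 199227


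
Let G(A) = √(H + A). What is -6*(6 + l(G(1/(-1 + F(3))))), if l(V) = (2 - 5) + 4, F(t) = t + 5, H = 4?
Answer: -42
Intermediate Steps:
F(t) = 5 + t
G(A) = √(4 + A)
l(V) = 1 (l(V) = -3 + 4 = 1)
-6*(6 + l(G(1/(-1 + F(3))))) = -6*(6 + 1) = -6*7 = -42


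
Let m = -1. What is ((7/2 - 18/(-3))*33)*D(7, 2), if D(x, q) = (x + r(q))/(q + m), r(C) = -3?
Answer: 1254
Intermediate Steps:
D(x, q) = (-3 + x)/(-1 + q) (D(x, q) = (x - 3)/(q - 1) = (-3 + x)/(-1 + q))
((7/2 - 18/(-3))*33)*D(7, 2) = ((7/2 - 18/(-3))*33)*((-3 + 7)/(-1 + 2)) = ((7*(½) - 18*(-⅓))*33)*(4/1) = ((7/2 + 6)*33)*(1*4) = ((19/2)*33)*4 = (627/2)*4 = 1254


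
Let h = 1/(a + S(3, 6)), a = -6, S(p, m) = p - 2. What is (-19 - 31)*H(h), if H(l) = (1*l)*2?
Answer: 20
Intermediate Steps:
S(p, m) = -2 + p
h = -⅕ (h = 1/(-6 + (-2 + 3)) = 1/(-6 + 1) = 1/(-5) = -⅕ ≈ -0.20000)
H(l) = 2*l (H(l) = l*2 = 2*l)
(-19 - 31)*H(h) = (-19 - 31)*(2*(-⅕)) = -50*(-⅖) = 20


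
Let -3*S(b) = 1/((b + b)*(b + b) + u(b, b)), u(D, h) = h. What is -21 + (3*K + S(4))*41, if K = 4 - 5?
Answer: -29417/204 ≈ -144.20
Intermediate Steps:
S(b) = -1/(3*(b + 4*b²)) (S(b) = -1/(3*((b + b)*(b + b) + b)) = -1/(3*((2*b)*(2*b) + b)) = -1/(3*(4*b² + b)) = -1/(3*(b + 4*b²)))
K = -1
-21 + (3*K + S(4))*41 = -21 + (3*(-1) - ⅓/(4*(1 + 4*4)))*41 = -21 + (-3 - ⅓*¼/(1 + 16))*41 = -21 + (-3 - ⅓*¼/17)*41 = -21 + (-3 - ⅓*¼*1/17)*41 = -21 + (-3 - 1/204)*41 = -21 - 613/204*41 = -21 - 25133/204 = -29417/204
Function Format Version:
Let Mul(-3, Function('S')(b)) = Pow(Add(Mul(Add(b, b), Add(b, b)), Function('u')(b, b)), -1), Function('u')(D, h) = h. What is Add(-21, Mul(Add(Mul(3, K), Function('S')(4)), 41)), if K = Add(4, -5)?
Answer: Rational(-29417, 204) ≈ -144.20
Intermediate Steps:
Function('S')(b) = Mul(Rational(-1, 3), Pow(Add(b, Mul(4, Pow(b, 2))), -1)) (Function('S')(b) = Mul(Rational(-1, 3), Pow(Add(Mul(Add(b, b), Add(b, b)), b), -1)) = Mul(Rational(-1, 3), Pow(Add(Mul(Mul(2, b), Mul(2, b)), b), -1)) = Mul(Rational(-1, 3), Pow(Add(Mul(4, Pow(b, 2)), b), -1)) = Mul(Rational(-1, 3), Pow(Add(b, Mul(4, Pow(b, 2))), -1)))
K = -1
Add(-21, Mul(Add(Mul(3, K), Function('S')(4)), 41)) = Add(-21, Mul(Add(Mul(3, -1), Mul(Rational(-1, 3), Pow(4, -1), Pow(Add(1, Mul(4, 4)), -1))), 41)) = Add(-21, Mul(Add(-3, Mul(Rational(-1, 3), Rational(1, 4), Pow(Add(1, 16), -1))), 41)) = Add(-21, Mul(Add(-3, Mul(Rational(-1, 3), Rational(1, 4), Pow(17, -1))), 41)) = Add(-21, Mul(Add(-3, Mul(Rational(-1, 3), Rational(1, 4), Rational(1, 17))), 41)) = Add(-21, Mul(Add(-3, Rational(-1, 204)), 41)) = Add(-21, Mul(Rational(-613, 204), 41)) = Add(-21, Rational(-25133, 204)) = Rational(-29417, 204)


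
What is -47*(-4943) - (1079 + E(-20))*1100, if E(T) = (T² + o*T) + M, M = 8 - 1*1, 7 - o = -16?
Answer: -896279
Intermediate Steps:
o = 23 (o = 7 - 1*(-16) = 7 + 16 = 23)
M = 7 (M = 8 - 1 = 7)
E(T) = 7 + T² + 23*T (E(T) = (T² + 23*T) + 7 = 7 + T² + 23*T)
-47*(-4943) - (1079 + E(-20))*1100 = -47*(-4943) - (1079 + (7 + (-20)² + 23*(-20)))*1100 = 232321 - (1079 + (7 + 400 - 460))*1100 = 232321 - (1079 - 53)*1100 = 232321 - 1026*1100 = 232321 - 1*1128600 = 232321 - 1128600 = -896279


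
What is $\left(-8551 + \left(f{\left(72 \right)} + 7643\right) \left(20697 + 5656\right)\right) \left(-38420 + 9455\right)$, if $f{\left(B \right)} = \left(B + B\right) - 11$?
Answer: $-5935286999805$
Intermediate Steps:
$f{\left(B \right)} = -11 + 2 B$ ($f{\left(B \right)} = 2 B - 11 = -11 + 2 B$)
$\left(-8551 + \left(f{\left(72 \right)} + 7643\right) \left(20697 + 5656\right)\right) \left(-38420 + 9455\right) = \left(-8551 + \left(\left(-11 + 2 \cdot 72\right) + 7643\right) \left(20697 + 5656\right)\right) \left(-38420 + 9455\right) = \left(-8551 + \left(\left(-11 + 144\right) + 7643\right) 26353\right) \left(-28965\right) = \left(-8551 + \left(133 + 7643\right) 26353\right) \left(-28965\right) = \left(-8551 + 7776 \cdot 26353\right) \left(-28965\right) = \left(-8551 + 204920928\right) \left(-28965\right) = 204912377 \left(-28965\right) = -5935286999805$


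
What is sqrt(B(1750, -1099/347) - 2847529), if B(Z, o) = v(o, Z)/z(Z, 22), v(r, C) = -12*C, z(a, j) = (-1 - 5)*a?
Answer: I*sqrt(2847527) ≈ 1687.5*I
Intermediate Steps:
z(a, j) = -6*a
B(Z, o) = 2 (B(Z, o) = (-12*Z)/((-6*Z)) = (-12*Z)*(-1/(6*Z)) = 2)
sqrt(B(1750, -1099/347) - 2847529) = sqrt(2 - 2847529) = sqrt(-2847527) = I*sqrt(2847527)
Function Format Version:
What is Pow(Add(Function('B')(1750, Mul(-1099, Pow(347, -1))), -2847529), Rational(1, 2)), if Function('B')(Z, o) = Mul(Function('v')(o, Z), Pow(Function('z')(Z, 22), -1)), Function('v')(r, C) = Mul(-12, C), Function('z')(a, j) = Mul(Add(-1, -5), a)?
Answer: Mul(I, Pow(2847527, Rational(1, 2))) ≈ Mul(1687.5, I)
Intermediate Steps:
Function('z')(a, j) = Mul(-6, a)
Function('B')(Z, o) = 2 (Function('B')(Z, o) = Mul(Mul(-12, Z), Pow(Mul(-6, Z), -1)) = Mul(Mul(-12, Z), Mul(Rational(-1, 6), Pow(Z, -1))) = 2)
Pow(Add(Function('B')(1750, Mul(-1099, Pow(347, -1))), -2847529), Rational(1, 2)) = Pow(Add(2, -2847529), Rational(1, 2)) = Pow(-2847527, Rational(1, 2)) = Mul(I, Pow(2847527, Rational(1, 2)))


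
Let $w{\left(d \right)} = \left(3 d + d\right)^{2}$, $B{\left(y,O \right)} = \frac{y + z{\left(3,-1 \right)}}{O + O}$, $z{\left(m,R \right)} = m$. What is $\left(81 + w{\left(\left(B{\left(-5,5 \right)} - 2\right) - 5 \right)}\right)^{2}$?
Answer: $\frac{518063121}{625} \approx 8.289 \cdot 10^{5}$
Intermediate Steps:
$B{\left(y,O \right)} = \frac{3 + y}{2 O}$ ($B{\left(y,O \right)} = \frac{y + 3}{O + O} = \frac{3 + y}{2 O}$)
$w{\left(d \right)} = 16 d^{2}$ ($w{\left(d \right)} = \left(4 d\right)^{2} = 16 d^{2}$)
$\left(81 + w{\left(\left(B{\left(-5,5 \right)} - 2\right) - 5 \right)}\right)^{2} = \left(81 + 16 \left(\left(\frac{3 - 5}{2 \cdot 5} - 2\right) - 5\right)^{2}\right)^{2} = \left(81 + 16 \left(\left(\frac{1}{2} \cdot \frac{1}{5} \left(-2\right) - 2\right) - 5\right)^{2}\right)^{2} = \left(81 + 16 \left(\left(- \frac{1}{5} - 2\right) - 5\right)^{2}\right)^{2} = \left(81 + 16 \left(- \frac{11}{5} - 5\right)^{2}\right)^{2} = \left(81 + 16 \left(- \frac{36}{5}\right)^{2}\right)^{2} = \left(81 + 16 \cdot \frac{1296}{25}\right)^{2} = \left(81 + \frac{20736}{25}\right)^{2} = \left(\frac{22761}{25}\right)^{2} = \frac{518063121}{625}$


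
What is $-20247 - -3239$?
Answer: $-17008$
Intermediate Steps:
$-20247 - -3239 = -20247 + \left(3250 - 11\right) = -20247 + 3239 = -17008$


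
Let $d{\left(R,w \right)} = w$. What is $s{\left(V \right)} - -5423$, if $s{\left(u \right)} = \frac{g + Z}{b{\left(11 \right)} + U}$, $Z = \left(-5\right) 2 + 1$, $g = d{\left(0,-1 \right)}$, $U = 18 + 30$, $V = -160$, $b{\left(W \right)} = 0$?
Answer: $\frac{130147}{24} \approx 5422.8$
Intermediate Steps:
$U = 48$
$g = -1$
$Z = -9$ ($Z = -10 + 1 = -9$)
$s{\left(u \right)} = - \frac{5}{24}$ ($s{\left(u \right)} = \frac{-1 - 9}{0 + 48} = - \frac{10}{48} = \left(-10\right) \frac{1}{48} = - \frac{5}{24}$)
$s{\left(V \right)} - -5423 = - \frac{5}{24} - -5423 = - \frac{5}{24} + 5423 = \frac{130147}{24}$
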